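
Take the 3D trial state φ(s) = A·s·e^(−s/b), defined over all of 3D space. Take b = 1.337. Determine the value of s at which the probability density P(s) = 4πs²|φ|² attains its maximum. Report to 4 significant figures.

s ≈ 2.674

The maximum of P(s) = 4πs²|φ|² occurs where its derivative vanishes.
This gives s = 2·b.
With b = 1.337, the most probable radial distance is 2.6740.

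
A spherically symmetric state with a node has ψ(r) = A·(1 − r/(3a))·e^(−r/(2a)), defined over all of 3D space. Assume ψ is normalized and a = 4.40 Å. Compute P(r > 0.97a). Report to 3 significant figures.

Integrate the radial probability density 4πr²|ψ|² over r > 0.97a.
A² is fixed by ∫₀^∞ 4πr²|ψ|² dr = 1, i.e. A² = (8·π·a^3/3)^(−1).
Let u = r/a; then A², 4π and the length scale all cancel, so P = ∫_{0.97}^{∞} u^2·(1 - u/3)^2·e^(-u) du ÷ ∫_{0}^{∞} u^2·(1 - u/3)^2·e^(-u) du.
With ∫ u^2·(1 - u/3)^2·e^(-u) du = (-u^4 + 2·u^3 - 3·u^2 - 6·u - 6)·e^(-u)/9 + C, the region integral is ≈ 0.57716 and the full one is 2/3.
The region integral divided by the full integral gives P = 0.8657.

P ≈ 0.866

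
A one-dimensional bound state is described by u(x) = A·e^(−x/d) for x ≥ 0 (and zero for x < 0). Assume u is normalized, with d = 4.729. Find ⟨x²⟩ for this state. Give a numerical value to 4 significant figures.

By definition ⟨x²⟩ = ∫ x^2 |u(x)|² dx.
Recall ∫₀^∞ x^m e^(−x/β) dx = m!·β^(m+1), since the A² factors cancel between numerator and denominator, ⟨x²⟩ = d^2/2.
Putting d = 4.729 gives 11.182.

⟨x^2⟩ ≈ 11.18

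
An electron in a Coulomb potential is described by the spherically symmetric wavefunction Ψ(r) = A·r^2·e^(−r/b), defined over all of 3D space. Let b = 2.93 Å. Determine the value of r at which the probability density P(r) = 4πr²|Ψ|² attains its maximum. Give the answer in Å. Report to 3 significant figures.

r ≈ 8.79 Å

Differentiate P(r) = 4πr²|Ψ|² with respect to r and set to zero.
Solving yields r = 3·b.
With b = 2.93, the most probable radial distance is 8.790 Å.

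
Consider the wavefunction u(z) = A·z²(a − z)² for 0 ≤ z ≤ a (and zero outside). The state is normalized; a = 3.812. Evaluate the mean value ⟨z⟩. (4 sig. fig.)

⟨z⟩ = ∫ z |u|² dz over the full domain.
Expanding the polynomial and integrating term by term, the ratio of the moment integral to the normalization integral gives ⟨z⟩ = a/2.
Putting a = 3.812 gives 1.9060.

⟨z⟩ ≈ 1.906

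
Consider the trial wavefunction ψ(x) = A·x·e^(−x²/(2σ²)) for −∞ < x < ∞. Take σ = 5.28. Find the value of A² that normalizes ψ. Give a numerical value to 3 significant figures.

A^2 ≈ 0.00767

Normalization requires ∫|ψ|² dx = 1, integrated from −∞ to ∞.
The integral (without the A² prefactor) comes out to √(π)·σ^3/2.
Plugging in σ = 5.28 yields A = 0.08755.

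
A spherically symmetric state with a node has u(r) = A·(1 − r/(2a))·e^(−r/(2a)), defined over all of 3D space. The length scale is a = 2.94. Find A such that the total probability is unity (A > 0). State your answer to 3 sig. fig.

A ≈ 0.0396

The normalization condition is ∫|u|² 4πr² dr = 1 from 0 to ∞.
(Spherical symmetry: dV = 4πr² dr.)
With u = A·(1 − r/(2a))·e^(−r/(2a)), the integral evaluates to A²·[8·π·a^3].
Setting this equal to 1 gives A² = 1/(8·π·a^3).
Substituting a = 2.94 gives A² = 0.001566, so A = 0.03957.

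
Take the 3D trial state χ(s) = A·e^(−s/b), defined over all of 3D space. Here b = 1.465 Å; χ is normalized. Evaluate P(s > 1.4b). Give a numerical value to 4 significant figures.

P = ∫ |χ|² 4πs² ds over s > 1.4b.
A² is fixed by ∫₀^∞ 4πs²|χ|² ds = 1, i.e. A² = (π·b^3)^(−1).
In terms of u = s/b (A², 4π and the length scale all cancel between numerator and denominator), P = [∫_{1.4}^{∞} u^2·e^(-2·u) du] / [∫_{0}^{∞} u^2·e^(-2·u) du].
An antiderivative of u^2·e^(-2·u) is -(2·u^2 + 2·u + 1)·e^(-2·u)/4; evaluating from 1.4 to ∞ gives 193·e^(-14/5)/100, while the full integral is 1/4.
Taking the ratio yields P = 0.46945.

P ≈ 0.4695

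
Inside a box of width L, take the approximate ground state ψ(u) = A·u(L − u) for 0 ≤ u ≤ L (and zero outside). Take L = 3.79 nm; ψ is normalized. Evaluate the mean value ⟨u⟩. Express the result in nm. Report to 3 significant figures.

The expectation value is the |ψ|²-weighted average of u: ∫ u|ψ|² du.
Evaluating both integrals, ⟨u⟩ = L/2.
Putting L = 3.79 gives 1.895.

⟨u⟩ ≈ 1.90 nm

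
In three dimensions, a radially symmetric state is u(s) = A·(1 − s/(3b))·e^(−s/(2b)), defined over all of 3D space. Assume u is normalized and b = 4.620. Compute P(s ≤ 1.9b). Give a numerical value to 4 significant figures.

P ≈ 0.3134

P = ∫ |u|² 4πs² ds over s ≤ 1.9b.
A² is fixed by ∫₀^∞ 4πs²|u|² ds = 1, i.e. A² = (8·π·b^3/3)^(−1).
In terms of t = s/b (A², 4π and the length scale all cancel between numerator and denominator), P = [∫_{0}^{1.9} t^2·(1 - t/3)^2·e^(-t) dt] / [∫_{0}^{∞} t^2·(1 - t/3)^2·e^(-t) dt].
With ∫ t^2·(1 - t/3)^2·e^(-t) dt = (-t^4 + 2·t^3 - 3·t^2 - 6·t - 6)·e^(-t)/9 + C, the region integral is ≈ 0.208919 and the full one is 2/3.
This evaluates to P = 0.31338.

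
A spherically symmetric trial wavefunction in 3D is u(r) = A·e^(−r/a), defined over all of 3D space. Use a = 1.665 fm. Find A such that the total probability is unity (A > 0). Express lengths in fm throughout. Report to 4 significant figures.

Require ∫ |u|² 4πr² dr = 1 over the whole domain.
With ∫₀^∞ r^2 e^(−αr) dr = 2!/α^3, the integral (without the A² prefactor) comes out to π·a^3.
Hence A² = 1/[π·a^3].
Substituting a = 1.665 gives A² = 0.068962, so A = 0.26261.

A ≈ 0.2626 fm^(-3/2)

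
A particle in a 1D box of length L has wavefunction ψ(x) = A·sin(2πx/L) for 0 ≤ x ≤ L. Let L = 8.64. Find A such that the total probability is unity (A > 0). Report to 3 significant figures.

Require ∫ |ψ|² dx = 1 over the whole domain.
With ∫₀^L sin²(nπx/L) dx = L/2, with ψ = A·sin(2πx/L), the integral evaluates to A²·[L/2].
Substituting L = 8.64 gives A² = 0.2315, so A = 0.4811.

A ≈ 0.481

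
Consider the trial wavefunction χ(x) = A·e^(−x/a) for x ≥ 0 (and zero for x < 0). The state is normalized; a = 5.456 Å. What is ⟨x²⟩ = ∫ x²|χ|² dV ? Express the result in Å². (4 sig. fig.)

By definition ⟨x²⟩ = ∫ x^2 |χ(x)|² dx.
Evaluating both integrals, ⟨x²⟩ = a^2/2.
With a = 5.456, ⟨x^2⟩ = 14.884.

⟨x^2⟩ ≈ 14.88 Å^2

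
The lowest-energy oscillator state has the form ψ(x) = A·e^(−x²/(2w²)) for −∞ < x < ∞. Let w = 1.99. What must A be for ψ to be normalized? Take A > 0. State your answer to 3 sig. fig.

We need A² ∫|f|² dx = 1, taking the integral from −∞ to ∞.
Carrying out the integral gives A² · √(π)·w.
Substituting w = 1.99 gives A² = 0.2835, so A = 0.5325.

A ≈ 0.532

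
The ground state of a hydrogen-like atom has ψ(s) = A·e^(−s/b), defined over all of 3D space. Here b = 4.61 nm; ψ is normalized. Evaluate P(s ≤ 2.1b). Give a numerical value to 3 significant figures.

P ≈ 0.790

Integrate the radial probability density 4πs²|ψ|² over s ≤ 2.1b.
The full normalization integral is A²·[π·b^3] = 1, fixing A².
Substituting u = s/b, A², 4π and the length scale all cancel in the ratio: P = ∫_{0}^{2.1} u^2·e^(-2·u) du / ∫_{0}^{∞} u^2·e^(-2·u) du.
With ∫ u^2·e^(-2·u) du = -(2·u^2 + 2·u + 1)·e^(-2·u)/4 + C, the region integral is 1/4 - 701·e^(-21/5)/200 and the full one is 1/4.
Taking the ratio yields P = 0.7898.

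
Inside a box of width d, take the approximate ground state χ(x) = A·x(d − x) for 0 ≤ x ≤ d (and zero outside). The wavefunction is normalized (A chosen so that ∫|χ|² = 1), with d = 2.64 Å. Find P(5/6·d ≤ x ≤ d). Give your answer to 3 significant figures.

|χ|² is the probability density, so P = ∫_{5/6·d}^{d} |χ|² dx.
With A² fixed by ∫|χ|² = 1, i.e. A² = (d^5/30)^(−1), substitute and integrate.
Let u = x/d; then A² and the length scale cancel, so P = ∫_{5/6}^{1} u^2·(1 - u)^2 du ÷ ∫_{0}^{1} u^2·(1 - u)^2 du.
Using ∫ u^2·(1 - u)^2 du = u^3·(6·u^2 - 15·u + 10)/30, the numerator is ≈ 0.0011831 and the denominator is 1/30.
Taking the ratio, P = 23/648.

P ≈ 0.0355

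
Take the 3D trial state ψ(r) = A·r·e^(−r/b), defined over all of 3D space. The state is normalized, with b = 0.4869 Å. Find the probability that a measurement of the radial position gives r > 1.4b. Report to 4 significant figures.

Integrate the radial probability density 4πr²|ψ|² over r > 1.4b.
Normalization gives A² = 1/(3·π·b^5).
Substituting u = r/b, A², 4π and the length scale all cancel in the ratio: P = ∫_{1.4}^{∞} u^4·e^(-2·u) du / ∫_{0}^{∞} u^4·e^(-2·u) du.
Using ∫ u^4·e^(-2·u) du = -(u^4/2 + u^3 + 3·u^2/2 + 3·u/2 + 3/4)·e^(-2·u), the numerator is ≈ 0.635757 and the denominator is 3/4.
Taking the ratio yields P = 0.84768.

P ≈ 0.8477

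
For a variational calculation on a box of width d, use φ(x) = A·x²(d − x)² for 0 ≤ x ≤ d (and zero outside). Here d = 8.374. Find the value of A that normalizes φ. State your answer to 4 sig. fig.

Require ∫ |φ|² dx = 1 over the whole domain.
Expanding the polynomial and integrating term by term, the integral (without the A² prefactor) comes out to d^9/630.
So A² = (d^9/630)^(−1).
Plugging in d = 8.374 yields A = 0.0017639.

A ≈ 0.001764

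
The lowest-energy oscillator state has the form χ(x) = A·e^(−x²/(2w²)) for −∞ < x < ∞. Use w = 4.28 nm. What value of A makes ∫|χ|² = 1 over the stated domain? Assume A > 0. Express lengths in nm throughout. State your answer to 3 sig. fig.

A ≈ 0.363 nm^(-1/2)

Normalization requires ∫|χ|² dx = 1, integrated from −∞ to ∞.
Using the Gaussian integral ∫_{−∞}^{∞} e^(−αx²) dx = √(π/α), ∫|χ|² dx = A²·(√(π)·w).
Substituting w = 4.28 gives A² = 0.1318, so A = 0.3631.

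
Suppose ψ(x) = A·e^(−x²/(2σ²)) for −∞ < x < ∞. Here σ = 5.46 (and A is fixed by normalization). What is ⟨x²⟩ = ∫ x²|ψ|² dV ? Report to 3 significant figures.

⟨x^2⟩ ≈ 14.9

By definition ⟨x²⟩ = ∫ x^2 |ψ(x)|² dx.
Using the Gaussian integral ∫_{−∞}^{∞} e^(−αx²) dx = √(π/α), the ratio of the moment integral to the normalization integral gives ⟨x²⟩ = σ^2/2.
Putting σ = 5.46 gives 14.91.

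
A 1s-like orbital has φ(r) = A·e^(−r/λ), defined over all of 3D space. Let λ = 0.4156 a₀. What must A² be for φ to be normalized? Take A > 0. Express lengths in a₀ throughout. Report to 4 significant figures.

The normalization condition is ∫|φ|² 4πr² dr = 1 from 0 to ∞.
The angular integral contributes 4π, leaving ∫₀^∞ r²|φ|² dr.
Recall ∫₀^∞ r^m e^(−r/β) dr = m!·β^(m+1), with φ = A·e^(−r/λ), the integral evaluates to A²·[π·λ^3].
Hence A² = 1/[π·λ^3].
With λ = 0.4156: A² = 4.4343 and A = 2.1058.

A^2 ≈ 4.434 a₀^(-3)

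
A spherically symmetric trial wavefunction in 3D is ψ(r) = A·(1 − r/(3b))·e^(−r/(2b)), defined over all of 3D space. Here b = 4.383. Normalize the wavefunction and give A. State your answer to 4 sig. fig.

A ≈ 0.03765

The normalization condition is ∫|ψ|² 4πr² dr = 1 from 0 to ∞.
The angular integral contributes 4π, leaving ∫₀^∞ r²|ψ|² dr.
∫|ψ|² 4πr² dr = A²·(8·π·b^3/3).
Hence A² = 1/[8·π·b^3/3].
Plugging in b = 4.383 yields A = 0.037652.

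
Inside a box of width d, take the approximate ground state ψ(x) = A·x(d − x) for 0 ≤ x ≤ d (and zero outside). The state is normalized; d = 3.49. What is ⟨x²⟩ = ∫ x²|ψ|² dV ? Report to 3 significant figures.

The expectation value is the |ψ|²-weighted average of x^2: ∫ x^2|ψ|² dx.
Since the A² factors cancel between numerator and denominator, ⟨x²⟩ = 2·d^2/7.
Putting d = 3.49 gives 3.480.

⟨x^2⟩ ≈ 3.48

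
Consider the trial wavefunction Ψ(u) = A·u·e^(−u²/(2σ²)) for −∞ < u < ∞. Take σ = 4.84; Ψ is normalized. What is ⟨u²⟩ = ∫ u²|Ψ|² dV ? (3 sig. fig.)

⟨u^2⟩ ≈ 35.1

The expectation value is the |Ψ|²-weighted average of u^2: ∫ u^2|Ψ|² du.
With ∫_{−∞}^{∞} u^(2m) e^(−αu²) du = (2m−1)!!·√π / (2^m α^(m+1/2)), the ratio of the moment integral to the normalization integral gives ⟨u²⟩ = 3·σ^2/2.
Putting σ = 4.84 gives 35.14.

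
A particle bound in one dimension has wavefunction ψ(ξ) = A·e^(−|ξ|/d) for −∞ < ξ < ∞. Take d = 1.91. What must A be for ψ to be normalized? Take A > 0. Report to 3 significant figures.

A ≈ 0.724

The normalization condition is ∫|ψ|² dξ = 1 from −∞ to ∞.
Carrying out the integral gives A² · d.
Plugging in d = 1.91 yields A = 0.7236.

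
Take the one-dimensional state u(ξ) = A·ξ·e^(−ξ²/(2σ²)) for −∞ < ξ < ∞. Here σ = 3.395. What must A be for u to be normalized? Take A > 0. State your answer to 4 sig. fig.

Normalization requires ∫|u|² dξ = 1, integrated from −∞ to ∞.
Carrying out the integral gives A² · √(π)·σ^3/2.
Setting this equal to 1 gives A² = 1/(√(π)·σ^3/2).
Plugging in σ = 3.395 yields A = 0.16981.

A ≈ 0.1698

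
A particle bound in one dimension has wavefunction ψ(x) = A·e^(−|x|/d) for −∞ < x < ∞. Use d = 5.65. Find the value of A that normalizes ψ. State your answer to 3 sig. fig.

A ≈ 0.421

Require ∫ |ψ|² dx = 1 over the whole domain.
Carrying out the integral gives A² · d.
Hence A² = 1/[d].
Substituting d = 5.65 gives A² = 0.1770, so A = 0.4207.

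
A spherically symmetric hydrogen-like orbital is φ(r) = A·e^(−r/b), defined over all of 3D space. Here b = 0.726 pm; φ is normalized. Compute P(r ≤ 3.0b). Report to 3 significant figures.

P = ∫ |φ|² 4πr² dr over r ≤ 3.0b.
The full normalization integral is A²·[π·b^3] = 1, fixing A².
Let u = r/b; then A², 4π and the length scale all cancel, so P = ∫_{0}^{3.0} u^2·e^(-2·u) du ÷ ∫_{0}^{∞} u^2·e^(-2·u) du.
An antiderivative of u^2·e^(-2·u) is -(2·u^2 + 2·u + 1)·e^(-2·u)/4; evaluating from 0 to 3.0 gives 1/4 - 25·e^(-6)/4, while the full integral is 1/4.
Taking the ratio yields P = 0.9380.

P ≈ 0.938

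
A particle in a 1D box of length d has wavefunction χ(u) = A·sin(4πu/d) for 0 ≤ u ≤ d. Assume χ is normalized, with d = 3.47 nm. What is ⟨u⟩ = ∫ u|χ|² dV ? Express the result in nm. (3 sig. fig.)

By definition ⟨u⟩ = ∫ u |χ(u)|² du.
Evaluating both integrals, ⟨u⟩ = d/2.
With d = 3.47, ⟨u⟩ = 1.735.

⟨u⟩ ≈ 1.74 nm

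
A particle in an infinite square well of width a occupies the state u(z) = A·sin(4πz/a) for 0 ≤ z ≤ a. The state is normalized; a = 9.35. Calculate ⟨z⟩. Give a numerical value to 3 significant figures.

⟨z⟩ ≈ 4.68

⟨z⟩ = ∫ z |u|² dz over the full domain.
Evaluating both integrals, ⟨z⟩ = a/2.
With a = 9.35, ⟨z⟩ = 4.675.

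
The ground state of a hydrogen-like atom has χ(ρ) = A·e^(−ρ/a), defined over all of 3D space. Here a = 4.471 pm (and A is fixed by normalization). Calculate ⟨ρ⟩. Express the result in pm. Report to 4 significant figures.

⟨ρ⟩ = ∫ ρ |χ|² 4πρ² dρ over the full domain.
With ∫₀^∞ ρ^3 e^(−αρ) dρ = 3!/α^4, the ratio of the moment integral to the normalization integral gives ⟨ρ⟩ = 3·a/2.
Putting a = 4.471 gives 6.7065.

⟨ρ⟩ ≈ 6.707 pm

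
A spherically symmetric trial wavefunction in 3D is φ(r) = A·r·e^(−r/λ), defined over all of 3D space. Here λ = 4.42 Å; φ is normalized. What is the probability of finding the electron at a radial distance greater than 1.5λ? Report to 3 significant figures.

P = ∫ |φ|² 4πr² dr over r > 1.5λ.
The full normalization integral is A²·[3·π·λ^5] = 1, fixing A².
Let u = r/λ; then A², 4π and the length scale all cancel, so P = ∫_{1.5}^{∞} u^4·e^(-2·u) du ÷ ∫_{0}^{∞} u^4·e^(-2·u) du.
An antiderivative of u^4·e^(-2·u) is -(u^4/2 + u^3 + 3·u^2/2 + 3·u/2 + 3/4)·e^(-2·u); evaluating from 1.5 to ∞ gives 393·e^(-3)/32, while the full integral is 3/4.
This evaluates to P = 0.8153.

P ≈ 0.815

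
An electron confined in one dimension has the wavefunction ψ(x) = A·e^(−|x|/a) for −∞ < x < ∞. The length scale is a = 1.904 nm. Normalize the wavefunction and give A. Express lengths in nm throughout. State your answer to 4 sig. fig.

Require ∫ |ψ|² dx = 1 over the whole domain.
Recall ∫₀^∞ x^m e^(−x/β) dx = m!·β^(m+1), carrying out the integral gives A² · a.
Hence A² = 1/[a].
With a = 1.904: A² = 0.52521 and A = 0.72471.

A ≈ 0.7247 nm^(-1/2)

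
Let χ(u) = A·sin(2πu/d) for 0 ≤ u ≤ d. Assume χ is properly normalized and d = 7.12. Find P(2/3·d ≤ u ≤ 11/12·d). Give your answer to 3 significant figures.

The probability is P = ∫ |χ|² du over [2/3·d, 11/12·d].
With A² fixed by ∫|χ|² = 1, i.e. A² = (d/2)^(−1), substitute and integrate.
Substituting t = u/d, A² and the length scale cancel in the ratio: P = ∫_{2/3}^{11/12} sin(2·π·t)^2 dt / ∫_{0}^{1} sin(2·π·t)^2 dt.
Using ∫ sin(2·π·t)^2 dt = t/2 - sin(4·π·t)/(8·π), the numerator is √(3)/(8·π) + 1/8 and the denominator is 1/2.
Evaluating gives P = (√(3) + π)/(4·π).

P ≈ 0.388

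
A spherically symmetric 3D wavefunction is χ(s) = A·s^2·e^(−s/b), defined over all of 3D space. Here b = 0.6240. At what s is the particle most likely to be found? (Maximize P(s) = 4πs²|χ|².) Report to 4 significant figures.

Differentiate P(s) = 4πs²|χ|² with respect to s and set to zero.
Solving yields s = 3·b.
With b = 0.6240, the most probable radial distance is 1.8720.

s ≈ 1.872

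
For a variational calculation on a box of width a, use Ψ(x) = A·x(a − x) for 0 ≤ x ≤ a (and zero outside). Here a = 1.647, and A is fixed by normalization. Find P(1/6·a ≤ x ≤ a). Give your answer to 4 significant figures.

P ≈ 0.9645

|Ψ|² is the probability density, so P = ∫_{1/6·a}^{a} |Ψ|² dx.
Since A² = 1/(a^5/30), this is the region integral divided by the full normalization integral.
Let u = x/a; then A² and the length scale cancel, so P = ∫_{1/6}^{1} u^2·(1 - u)^2 du ÷ ∫_{0}^{1} u^2·(1 - u)^2 du.
An antiderivative of u^2·(1 - u)^2 is u^3·(6·u^2 - 15·u + 10)/30; evaluating from 1/6 to 1 gives 125/3888, while the full integral is 1/30.
Evaluating gives P = 625/648.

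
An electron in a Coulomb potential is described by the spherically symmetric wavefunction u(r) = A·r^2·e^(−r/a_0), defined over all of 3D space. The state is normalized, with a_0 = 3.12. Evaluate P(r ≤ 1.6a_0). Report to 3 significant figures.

P ≈ 0.0446

Integrate the radial probability density 4πr²|u|² over r ≤ 1.6a_0.
A² is fixed by ∫₀^∞ 4πr²|u|² dr = 1, i.e. A² = (45·π·a_0^7/2)^(−1).
Let t = r/a_0; then A², 4π and the length scale all cancel, so P = ∫_{0}^{1.6} t^6·e^(-2·t) dt ÷ ∫_{0}^{∞} t^6·e^(-2·t) dt.
Using ∫ t^6·e^(-2·t) dt = -(4·t^6 + 12·t^5 + 30·t^4 + 60·t^3 + 90·t^2 + 90·t + 45)·e^(-2·t)/8, the numerator is ≈ 0.25098 and the denominator is 45/8.
This evaluates to P = 0.04462.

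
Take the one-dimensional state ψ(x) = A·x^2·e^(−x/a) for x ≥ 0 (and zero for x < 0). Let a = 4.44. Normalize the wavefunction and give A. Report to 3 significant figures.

We need A² ∫|f|² dx = 1, taking the integral from 0 to ∞.
Using ∫₀^∞ xⁿ e^(−αx) dx = n!/αⁿ⁺¹, ∫|ψ|² dx = A²·(3·a^5/4).
Hence A² = 1/[3·a^5/4].
Substituting a = 4.44 gives A² = 0.0007727, so A = 0.02780.

A ≈ 0.0278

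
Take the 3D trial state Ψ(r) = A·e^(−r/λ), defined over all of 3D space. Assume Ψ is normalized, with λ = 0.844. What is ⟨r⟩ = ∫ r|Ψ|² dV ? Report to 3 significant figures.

By definition ⟨r⟩ = ∫ r |Ψ(r)|² 4πr² dr.
Evaluating both integrals, ⟨r⟩ = 3·λ/2.
Putting λ = 0.844 gives 1.266.

⟨r⟩ ≈ 1.27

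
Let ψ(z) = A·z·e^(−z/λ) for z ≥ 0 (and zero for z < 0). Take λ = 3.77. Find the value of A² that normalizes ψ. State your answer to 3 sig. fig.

A^2 ≈ 0.0747

Require ∫ |ψ|² dz = 1 over the whole domain.
The integral (without the A² prefactor) comes out to λ^3/4.
Setting this equal to 1 gives A² = 1/(λ^3/4).
Plugging in λ = 3.77 yields A = 0.2732.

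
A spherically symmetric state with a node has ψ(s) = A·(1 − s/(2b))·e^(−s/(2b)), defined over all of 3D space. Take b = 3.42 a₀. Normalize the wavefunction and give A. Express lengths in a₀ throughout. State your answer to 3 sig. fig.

Normalization requires ∫|ψ|² 4πs² ds = 1, integrated from 0 to ∞.
In 3D with spherical symmetry the volume element is 4πs² ds.
With ψ = A·(1 − s/(2b))·e^(−s/(2b)), the integral evaluates to A²·[8·π·b^3].
Plugging in b = 3.42 yields A = 0.03154.

A ≈ 0.0315 a₀^(-3/2)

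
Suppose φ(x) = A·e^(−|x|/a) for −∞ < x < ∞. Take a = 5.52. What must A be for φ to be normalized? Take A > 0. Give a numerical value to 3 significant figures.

Normalization requires ∫|φ|² dx = 1, integrated from −∞ to ∞.
With ∫₀^∞ x^0 e^(−αx) dx = 0!/α^1, the integral (without the A² prefactor) comes out to a.
So A² = (a)^(−1).
Substituting a = 5.52 gives A² = 0.1812, so A = 0.4256.

A ≈ 0.426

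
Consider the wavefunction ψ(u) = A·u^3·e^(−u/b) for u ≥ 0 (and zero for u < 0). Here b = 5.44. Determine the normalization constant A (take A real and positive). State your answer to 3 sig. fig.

Normalization requires ∫|ψ|² du = 1, integrated from 0 to ∞.
With ∫₀^∞ u^6 e^(−αu) du = 6!/α^7, carrying out the integral gives A² · 45·b^7/8.
Setting this equal to 1 gives A² = 1/(45·b^7/8).
Plugging in b = 5.44 yields A = 0.001123.

A ≈ 0.00112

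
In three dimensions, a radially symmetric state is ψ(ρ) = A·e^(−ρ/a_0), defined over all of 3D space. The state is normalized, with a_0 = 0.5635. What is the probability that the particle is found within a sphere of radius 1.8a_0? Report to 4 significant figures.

P ≈ 0.6973

P = ∫ |ψ|² 4πρ² dρ over ρ ≤ 1.8a_0.
The full normalization integral is A²·[π·a_0^3] = 1, fixing A².
Let u = ρ/a_0; then A², 4π and the length scale all cancel, so P = ∫_{0}^{1.8} u^2·e^(-2·u) du ÷ ∫_{0}^{∞} u^2·e^(-2·u) du.
Using ∫ u^2·e^(-2·u) du = -(2·u^2 + 2·u + 1)·e^(-2·u)/4, the numerator is 1/4 - 277·e^(-18/5)/100 and the denominator is 1/4.
This evaluates to P = 0.69725.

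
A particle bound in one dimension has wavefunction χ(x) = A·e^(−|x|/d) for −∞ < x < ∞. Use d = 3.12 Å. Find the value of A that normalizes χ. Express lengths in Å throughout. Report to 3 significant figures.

A ≈ 0.566 Å^(-1/2)

Normalization requires ∫|χ|² dx = 1, integrated from −∞ to ∞.
The integral (without the A² prefactor) comes out to d.
So A² = (d)^(−1).
With d = 3.12: A² = 0.3205 and A = 0.5661.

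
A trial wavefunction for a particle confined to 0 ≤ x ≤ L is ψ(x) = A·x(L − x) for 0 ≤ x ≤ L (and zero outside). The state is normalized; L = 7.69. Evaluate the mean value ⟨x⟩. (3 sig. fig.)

⟨x⟩ ≈ 3.85

The expectation value is the |ψ|²-weighted average of x: ∫ x|ψ|² dx.
Expanding the polynomial and integrating term by term, since the A² factors cancel between numerator and denominator, ⟨x⟩ = L/2.
Putting L = 7.69 gives 3.845.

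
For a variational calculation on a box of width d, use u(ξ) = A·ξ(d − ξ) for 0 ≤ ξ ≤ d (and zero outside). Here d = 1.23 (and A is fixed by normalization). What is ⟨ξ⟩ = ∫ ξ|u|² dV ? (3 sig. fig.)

⟨ξ⟩ = ∫ ξ |u|² dξ over the full domain.
Expanding the polynomial and integrating term by term, the ratio of the moment integral to the normalization integral gives ⟨ξ⟩ = d/2.
Putting d = 1.23 gives 0.6150.

⟨ξ⟩ ≈ 0.615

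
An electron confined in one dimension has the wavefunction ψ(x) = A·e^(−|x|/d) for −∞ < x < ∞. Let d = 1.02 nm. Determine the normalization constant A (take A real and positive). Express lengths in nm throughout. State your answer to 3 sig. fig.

A ≈ 0.990 nm^(-1/2)

Normalization requires ∫|ψ|² dx = 1, integrated from −∞ to ∞.
Carrying out the integral gives A² · d.
Plugging in d = 1.02 yields A = 0.9901.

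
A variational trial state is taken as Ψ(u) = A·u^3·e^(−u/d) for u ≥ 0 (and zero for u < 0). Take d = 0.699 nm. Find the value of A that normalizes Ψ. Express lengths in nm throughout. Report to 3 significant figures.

A ≈ 1.48 nm^(-7/2)

Require ∫ |Ψ|² du = 1 over the whole domain.
With Ψ = A·u^3·e^(−u/d), the integral evaluates to A²·[45·d^7/8].
Setting this equal to 1 gives A² = 1/(45·d^7/8).
With d = 0.699: A² = 2.180 and A = 1.477.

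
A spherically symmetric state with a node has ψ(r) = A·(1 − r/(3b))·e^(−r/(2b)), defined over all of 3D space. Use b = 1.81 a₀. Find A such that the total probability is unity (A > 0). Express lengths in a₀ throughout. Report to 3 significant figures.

Require ∫ |ψ|² 4πr² dr = 1 over the whole domain.
The angular integral contributes 4π, leaving ∫₀^∞ r²|ψ|² dr.
∫|ψ|² 4πr² dr = A²·(8·π·b^3/3).
So A² = (8·π·b^3/3)^(−1).
Substituting b = 1.81 gives A² = 0.02013, so A = 0.1419.

A ≈ 0.142 a₀^(-3/2)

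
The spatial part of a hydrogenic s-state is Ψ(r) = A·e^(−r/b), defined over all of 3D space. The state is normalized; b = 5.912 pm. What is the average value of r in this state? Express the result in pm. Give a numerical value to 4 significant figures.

⟨r⟩ ≈ 8.868 pm

The expectation value is the |Ψ|²-weighted average of r: ∫ r|Ψ|² 4πr² dr.
The ratio of the moment integral to the normalization integral gives ⟨r⟩ = 3·b/2.
With b = 5.912, ⟨r⟩ = 8.8680.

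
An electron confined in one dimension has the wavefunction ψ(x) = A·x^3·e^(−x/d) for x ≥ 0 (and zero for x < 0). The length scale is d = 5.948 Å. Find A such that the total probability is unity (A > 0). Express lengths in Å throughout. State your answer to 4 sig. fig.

We need A² ∫|f|² dx = 1, taking the integral from 0 to ∞.
∫|ψ|² dx = A²·(45·d^7/8).
So A² = (45·d^7/8)^(−1).
With d = 5.948: A² = 6.7496E-7 and A = 0.00082156.

A ≈ 0.0008216 Å^(-7/2)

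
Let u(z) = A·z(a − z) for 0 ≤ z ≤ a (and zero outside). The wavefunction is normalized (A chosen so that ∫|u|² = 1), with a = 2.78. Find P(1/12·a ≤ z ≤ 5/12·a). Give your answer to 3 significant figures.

P ≈ 0.342

P = ∫_{1/12·a}^{5/12·a} |u(z)|² dz.
The normalization integral ∫|u|²dz over the whole domain equals a^5/30·A², and A² cancels in the ratio.
In terms of t = z/a (A² and the length scale cancel between numerator and denominator), P = [∫_{1/12}^{5/12} t^2·(1 - t)^2 dt] / [∫_{0}^{1} t^2·(1 - t)^2 dt].
An antiderivative of t^2·(1 - t)^2 is t^3·(6·t^2 - 15·t + 10)/30; evaluating from 1/12 to 5/12 gives ≈ 0.011384, while the full integral is 1/30.
This works out to P = 0.3415.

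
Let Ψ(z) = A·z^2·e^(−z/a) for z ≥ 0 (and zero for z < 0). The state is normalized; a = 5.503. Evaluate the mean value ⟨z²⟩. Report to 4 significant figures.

⟨z²⟩ = ∫ z^2 |Ψ|² dz over the full domain.
Since the A² factors cancel between numerator and denominator, ⟨z²⟩ = 15·a^2/2.
With a = 5.503, ⟨z^2⟩ = 227.12.

⟨z^2⟩ ≈ 227.1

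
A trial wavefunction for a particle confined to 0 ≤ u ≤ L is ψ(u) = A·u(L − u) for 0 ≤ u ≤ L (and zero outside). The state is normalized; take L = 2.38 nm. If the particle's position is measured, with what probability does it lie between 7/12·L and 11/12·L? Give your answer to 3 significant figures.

P ≈ 0.342

|ψ|² is the probability density, so P = ∫_{7/12·L}^{11/12·L} |ψ|² du.
With A² fixed by ∫|ψ|² = 1, i.e. A² = (L^5/30)^(−1), substitute and integrate.
In terms of t = u/L (A² and the length scale cancel between numerator and denominator), P = [∫_{7/12}^{11/12} t^2·(1 - t)^2 dt] / [∫_{0}^{1} t^2·(1 - t)^2 dt].
Using ∫ t^2·(1 - t)^2 dt = t^3·(6·t^2 - 15·t + 10)/30, the numerator is ≈ 0.011384 and the denominator is 1/30.
This works out to P = 0.3415.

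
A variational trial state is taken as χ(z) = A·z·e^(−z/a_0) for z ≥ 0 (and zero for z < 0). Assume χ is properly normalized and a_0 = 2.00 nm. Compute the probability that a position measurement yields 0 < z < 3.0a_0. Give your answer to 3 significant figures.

P ≈ 0.938

P = ∫_{0}^{3.0a_0} |χ(z)|² dz.
The normalization integral ∫|χ|²dz over the whole domain equals a_0^3/4·A², and A² cancels in the ratio.
Let u = z/a_0; then A² and the length scale cancel, so P = ∫_{0}^{3.0} u^2·e^(-2·u) du ÷ ∫_{0}^{∞} u^2·e^(-2·u) du.
Using ∫ u^2·e^(-2·u) du = -(2·u^2 + 2·u + 1)·e^(-2·u)/4, the numerator is 1/4 - 25·e^(-6)/4 and the denominator is 1/4.
The result is P = 0.9380.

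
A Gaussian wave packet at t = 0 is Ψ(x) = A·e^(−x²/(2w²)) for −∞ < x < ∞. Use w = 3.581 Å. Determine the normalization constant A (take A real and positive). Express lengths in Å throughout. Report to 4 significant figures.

A ≈ 0.3969 Å^(-1/2)

The normalization condition is ∫|Ψ|² dx = 1 from −∞ to ∞.
The integral (without the A² prefactor) comes out to √(π)·w.
Hence A² = 1/[√(π)·w].
With w = 3.581: A² = 0.15755 and A = 0.39693.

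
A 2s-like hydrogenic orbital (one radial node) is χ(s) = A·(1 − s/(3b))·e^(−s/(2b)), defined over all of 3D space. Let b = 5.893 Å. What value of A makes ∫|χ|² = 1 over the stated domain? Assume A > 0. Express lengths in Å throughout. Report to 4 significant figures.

A ≈ 0.02415 Å^(-3/2)

Require ∫ |χ|² 4πs² ds = 1 over the whole domain.
In 3D with spherical symmetry the volume element is 4πs² ds.
With ∫₀^∞ s^4 e^(−αs) ds = 4!/α^5, the integral (without the A² prefactor) comes out to 8·π·b^3/3.
Setting this equal to 1 gives A² = 1/(8·π·b^3/3).
Substituting b = 5.893 gives A² = 0.00058327, so A = 0.024151.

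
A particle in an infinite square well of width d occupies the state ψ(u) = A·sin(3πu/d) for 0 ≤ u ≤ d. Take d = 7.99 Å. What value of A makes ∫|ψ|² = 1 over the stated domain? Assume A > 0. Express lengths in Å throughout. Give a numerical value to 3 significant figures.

Require ∫ |ψ|² du = 1 over the whole domain.
∫|ψ|² du = A²·(d/2).
Hence A² = 1/[d/2].
Substituting d = 7.99 gives A² = 0.2503, so A = 0.5003.

A ≈ 0.500 Å^(-1/2)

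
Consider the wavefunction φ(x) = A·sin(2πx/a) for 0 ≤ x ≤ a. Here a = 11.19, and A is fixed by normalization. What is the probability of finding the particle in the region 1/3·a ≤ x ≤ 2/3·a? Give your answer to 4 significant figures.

The probability is P = ∫ |φ|² dx over [1/3·a, 2/3·a].
The normalization integral ∫|φ|²dx over the whole domain equals a/2·A², and A² cancels in the ratio.
Let u = x/a; then A² and the length scale cancel, so P = ∫_{1/3}^{2/3} sin(2·π·u)^2 du ÷ ∫_{0}^{1} sin(2·π·u)^2 du.
An antiderivative of sin(2·π·u)^2 is u/2 - sin(4·π·u)/(8·π); evaluating from 1/3 to 2/3 gives -√(3)/(8·π) + 1/6, while the full integral is 1/2.
Evaluating gives P = (-√(3)/4 + π/3)/π.

P ≈ 0.1955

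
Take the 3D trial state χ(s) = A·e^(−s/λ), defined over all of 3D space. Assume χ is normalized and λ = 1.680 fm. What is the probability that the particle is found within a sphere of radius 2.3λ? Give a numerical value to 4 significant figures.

With dV = 4πs²ds, the probability is ∫|χ|² dV over s ≤ 2.3λ.
Normalization gives A² = 1/(π·λ^3).
Substituting u = s/λ, A², 4π and the length scale all cancel in the ratio: P = ∫_{0}^{2.3} u^2·e^(-2·u) du / ∫_{0}^{∞} u^2·e^(-2·u) du.
With ∫ u^2·e^(-2·u) du = -(2·u^2 + 2·u + 1)·e^(-2·u)/4 + C, the region integral is 1/4 - 809·e^(-23/5)/200 and the full one is 1/4.
The region integral divided by the full integral gives P = 0.83736.

P ≈ 0.8374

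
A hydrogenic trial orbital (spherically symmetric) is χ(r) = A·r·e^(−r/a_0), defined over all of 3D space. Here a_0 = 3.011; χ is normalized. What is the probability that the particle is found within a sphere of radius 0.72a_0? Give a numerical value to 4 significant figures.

P ≈ 0.01589

With dV = 4πr²dr, the probability is ∫|χ|² dV over r ≤ 0.72a_0.
A² is fixed by ∫₀^∞ 4πr²|χ|² dr = 1, i.e. A² = (3·π·a_0^5)^(−1).
Substituting u = r/a_0, A², 4π and the length scale all cancel in the ratio: P = ∫_{0}^{0.72} u^4·e^(-2·u) du / ∫_{0}^{∞} u^4·e^(-2·u) du.
With ∫ u^4·e^(-2·u) du = -(u^4/2 + u^3 + 3·u^2/2 + 3·u/2 + 3/4)·e^(-2·u) + C, the region integral is ≈ 0.0119186 and the full one is 3/4.
This evaluates to P = 0.015891.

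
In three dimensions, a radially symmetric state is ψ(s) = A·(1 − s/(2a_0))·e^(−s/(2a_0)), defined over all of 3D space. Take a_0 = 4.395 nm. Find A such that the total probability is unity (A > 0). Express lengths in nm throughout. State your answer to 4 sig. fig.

The normalization condition is ∫|ψ|² 4πs² ds = 1 from 0 to ∞.
(Spherical symmetry: dV = 4πs² ds.)
∫|ψ|² 4πs² ds = A²·(8·π·a_0^3).
Setting this equal to 1 gives A² = 1/(8·π·a_0^3).
With a_0 = 4.395: A² = 0.00046869 and A = 0.021649.

A ≈ 0.02165 nm^(-3/2)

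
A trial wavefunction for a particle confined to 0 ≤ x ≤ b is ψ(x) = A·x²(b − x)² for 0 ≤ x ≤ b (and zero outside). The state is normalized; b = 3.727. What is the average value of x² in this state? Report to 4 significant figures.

⟨x^2⟩ ≈ 3.788

The expectation value is the |ψ|²-weighted average of x^2: ∫ x^2|ψ|² dx.
Expanding the polynomial and integrating term by term, evaluating both integrals, ⟨x²⟩ = 3·b^2/11.
With b = 3.727, ⟨x^2⟩ = 3.7883.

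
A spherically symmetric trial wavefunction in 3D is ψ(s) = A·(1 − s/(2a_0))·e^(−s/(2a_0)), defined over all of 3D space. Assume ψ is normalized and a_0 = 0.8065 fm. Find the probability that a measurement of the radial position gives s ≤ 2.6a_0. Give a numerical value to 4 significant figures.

P = ∫ |ψ|² 4πs² ds over s ≤ 2.6a_0.
The full normalization integral is A²·[8·π·a_0^3] = 1, fixing A².
Substituting u = s/a_0, A², 4π and the length scale all cancel in the ratio: P = ∫_{0}^{2.6} u^2·(1 - u/2)^2·e^(-u) du / ∫_{0}^{∞} u^2·(1 - u/2)^2·e^(-u) du.
An antiderivative of u^2·(1 - u/2)^2·e^(-u) is -(u^4/4 + u^2 + 2·u + 2)·e^(-u); evaluating from 0 to 2.6 gives ≈ 0.114610, while the full integral is 2.
Taking the ratio yields P = 0.057305.

P ≈ 0.05730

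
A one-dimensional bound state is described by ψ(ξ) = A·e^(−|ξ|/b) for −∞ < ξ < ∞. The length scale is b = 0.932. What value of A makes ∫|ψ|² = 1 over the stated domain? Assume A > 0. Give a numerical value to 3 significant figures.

A ≈ 1.04

Normalization requires ∫|ψ|² dξ = 1, integrated from −∞ to ∞.
∫|ψ|² dξ = A²·(b).
So A² = (b)^(−1).
With b = 0.932: A² = 1.073 and A = 1.036.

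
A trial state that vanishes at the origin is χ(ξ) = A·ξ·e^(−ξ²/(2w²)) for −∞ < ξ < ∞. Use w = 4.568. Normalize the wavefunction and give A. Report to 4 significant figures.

A ≈ 0.1088

Normalization requires ∫|χ|² dξ = 1, integrated from −∞ to ∞.
With ∫_{−∞}^{∞} ξ^(2m) e^(−αξ²) dξ = (2m−1)!!·√π / (2^m α^(m+1/2)), the integral (without the A² prefactor) comes out to √(π)·w^3/2.
So A² = (√(π)·w^3/2)^(−1).
With w = 4.568: A² = 0.011838 and A = 0.10880.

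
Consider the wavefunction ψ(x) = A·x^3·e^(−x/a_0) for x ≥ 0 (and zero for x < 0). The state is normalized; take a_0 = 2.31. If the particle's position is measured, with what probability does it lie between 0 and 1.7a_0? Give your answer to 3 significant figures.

P = ∫_{0}^{1.7a_0} |ψ(x)|² dx.
Since A² = 1/(45·a_0^7/8), this is the region integral divided by the full normalization integral.
Let u = x/a_0; then A² and the length scale cancel, so P = ∫_{0}^{1.7} u^6·e^(-2·u) du ÷ ∫_{0}^{∞} u^6·e^(-2·u) du.
An antiderivative of u^6·e^(-2·u) is -(4·u^6 + 12·u^5 + 30·u^4 + 60·u^3 + 90·u^2 + 90·u + 45)·e^(-2·u)/8; evaluating from 0 to 1.7 gives ≈ 0.32542, while the full integral is 45/8.
Taking the ratio, P = 0.05785.

P ≈ 0.0579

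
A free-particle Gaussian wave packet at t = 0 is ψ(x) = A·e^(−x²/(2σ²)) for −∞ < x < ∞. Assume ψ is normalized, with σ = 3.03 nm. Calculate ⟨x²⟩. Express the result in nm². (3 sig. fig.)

⟨x²⟩ = ∫ x^2 |ψ|² dx over the full domain.
The ratio of the moment integral to the normalization integral gives ⟨x²⟩ = σ^2/2.
Putting σ = 3.03 gives 4.590.

⟨x^2⟩ ≈ 4.59 nm^2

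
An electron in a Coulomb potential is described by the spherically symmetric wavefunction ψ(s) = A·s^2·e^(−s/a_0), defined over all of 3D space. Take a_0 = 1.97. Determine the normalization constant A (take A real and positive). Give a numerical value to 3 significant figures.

A ≈ 0.0111

Normalization requires ∫|ψ|² 4πs² ds = 1, integrated from 0 to ∞.
The angular integral contributes 4π, leaving ∫₀^∞ s²|ψ|² ds.
Carrying out the integral gives A² · 45·π·a_0^7/2.
Setting this equal to 1 gives A² = 1/(45·π·a_0^7/2).
Substituting a_0 = 1.97 gives A² = 0.0001229, so A = 0.01108.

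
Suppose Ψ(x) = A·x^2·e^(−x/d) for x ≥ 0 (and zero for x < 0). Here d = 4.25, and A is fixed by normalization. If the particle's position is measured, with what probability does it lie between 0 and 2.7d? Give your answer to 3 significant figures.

|Ψ|² is the probability density, so P = ∫_{0}^{2.7d} |Ψ|² dx.
The normalization integral ∫|Ψ|²dx over the whole domain equals 3·d^5/4·A², and A² cancels in the ratio.
Substituting u = x/d, A² and the length scale cancel in the ratio: P = ∫_{0}^{2.7} u^4·e^(-2·u) du / ∫_{0}^{∞} u^4·e^(-2·u) du.
Using ∫ u^4·e^(-2·u) du = -(u^4/2 + u^3 + 3·u^2/2 + 3·u/2 + 3/4)·e^(-2·u), the numerator is ≈ 0.47002 and the denominator is 3/4.
The result is P = 0.6267.

P ≈ 0.627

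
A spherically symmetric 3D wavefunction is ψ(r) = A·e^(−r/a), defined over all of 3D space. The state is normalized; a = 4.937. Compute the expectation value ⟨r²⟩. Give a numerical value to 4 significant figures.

⟨r^2⟩ ≈ 73.12

The expectation value is the |ψ|²-weighted average of r^2: ∫ r^2|ψ|² 4πr² dr.
Recall ∫₀^∞ r^m e^(−r/β) dr = m!·β^(m+1), since the A² factors cancel between numerator and denominator, ⟨r²⟩ = 3·a^2.
Putting a = 4.937 gives 73.122.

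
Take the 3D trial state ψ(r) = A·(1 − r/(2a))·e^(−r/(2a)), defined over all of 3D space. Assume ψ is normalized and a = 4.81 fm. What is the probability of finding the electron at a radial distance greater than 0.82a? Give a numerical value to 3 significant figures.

With dV = 4πr²dr, the probability is ∫|ψ|² dV over r > 0.82a.
The full normalization integral is A²·[8·π·a^3] = 1, fixing A².
Let u = r/a; then A², 4π and the length scale all cancel, so P = ∫_{0.82}^{∞} u^2·(1 - u/2)^2·e^(-u) du ÷ ∫_{0}^{∞} u^2·(1 - u/2)^2·e^(-u) du.
With ∫ u^2·(1 - u/2)^2·e^(-u) du = -(u^4/4 + u^2 + 2·u + 2)·e^(-u) + C, the region integral is ≈ 1.9491 and the full one is 2.
Taking the ratio yields P = 0.9745.

P ≈ 0.975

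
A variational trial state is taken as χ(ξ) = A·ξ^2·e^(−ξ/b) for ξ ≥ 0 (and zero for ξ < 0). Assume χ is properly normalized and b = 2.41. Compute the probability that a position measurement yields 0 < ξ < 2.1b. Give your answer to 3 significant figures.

P ≈ 0.410

P = ∫_{0}^{2.1b} |χ(ξ)|² dξ.
Since A² = 1/(3·b^5/4), this is the region integral divided by the full normalization integral.
Substituting u = ξ/b, A² and the length scale cancel in the ratio: P = ∫_{0}^{2.1} u^4·e^(-2·u) du / ∫_{0}^{∞} u^4·e^(-2·u) du.
An antiderivative of u^4·e^(-2·u) is -(u^4/2 + u^3 + 3·u^2/2 + 3·u/2 + 3/4)·e^(-2·u); evaluating from 0 to 2.1 gives ≈ 0.30763, while the full integral is 3/4.
The result is P = 0.4102.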